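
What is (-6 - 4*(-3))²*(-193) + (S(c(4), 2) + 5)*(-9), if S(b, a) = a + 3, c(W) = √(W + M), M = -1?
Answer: -7038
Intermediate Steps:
c(W) = √(-1 + W) (c(W) = √(W - 1) = √(-1 + W))
S(b, a) = 3 + a
(-6 - 4*(-3))²*(-193) + (S(c(4), 2) + 5)*(-9) = (-6 - 4*(-3))²*(-193) + ((3 + 2) + 5)*(-9) = (-6 + 12)²*(-193) + (5 + 5)*(-9) = 6²*(-193) + 10*(-9) = 36*(-193) - 90 = -6948 - 90 = -7038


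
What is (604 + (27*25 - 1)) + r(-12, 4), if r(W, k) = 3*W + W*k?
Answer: 1194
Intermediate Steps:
(604 + (27*25 - 1)) + r(-12, 4) = (604 + (27*25 - 1)) - 12*(3 + 4) = (604 + (675 - 1)) - 12*7 = (604 + 674) - 84 = 1278 - 84 = 1194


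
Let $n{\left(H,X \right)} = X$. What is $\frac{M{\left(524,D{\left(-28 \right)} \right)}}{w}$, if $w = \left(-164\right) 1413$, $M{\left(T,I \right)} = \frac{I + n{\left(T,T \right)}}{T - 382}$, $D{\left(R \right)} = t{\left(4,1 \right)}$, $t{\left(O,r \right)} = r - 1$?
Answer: $- \frac{131}{8226486} \approx -1.5924 \cdot 10^{-5}$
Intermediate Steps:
$t{\left(O,r \right)} = -1 + r$
$D{\left(R \right)} = 0$ ($D{\left(R \right)} = -1 + 1 = 0$)
$M{\left(T,I \right)} = \frac{I + T}{-382 + T}$ ($M{\left(T,I \right)} = \frac{I + T}{T - 382} = \frac{I + T}{-382 + T}$)
$w = -231732$
$\frac{M{\left(524,D{\left(-28 \right)} \right)}}{w} = \frac{\frac{1}{-382 + 524} \left(0 + 524\right)}{-231732} = \frac{1}{142} \cdot 524 \left(- \frac{1}{231732}\right) = \frac{262}{71} \left(- \frac{1}{231732}\right) = - \frac{131}{8226486}$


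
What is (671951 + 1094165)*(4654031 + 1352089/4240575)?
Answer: 34855657155795874024/4240575 ≈ 8.2196e+12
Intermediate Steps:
(671951 + 1094165)*(4654031 + 1352089/4240575) = 1766116*(4654031 + 1352089*(1/4240575)) = 1766116*(4654031 + 1352089/4240575) = 1766116*(19735768859914/4240575) = 34855657155795874024/4240575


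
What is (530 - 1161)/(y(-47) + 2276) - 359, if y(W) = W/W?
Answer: -818074/2277 ≈ -359.28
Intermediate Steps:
y(W) = 1
(530 - 1161)/(y(-47) + 2276) - 359 = (530 - 1161)/(1 + 2276) - 359 = -631/2277 - 359 = -818074/2277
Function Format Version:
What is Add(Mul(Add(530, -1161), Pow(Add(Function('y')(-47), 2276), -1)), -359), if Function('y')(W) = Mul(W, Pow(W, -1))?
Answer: Rational(-818074, 2277) ≈ -359.28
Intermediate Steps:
Function('y')(W) = 1
Add(Mul(Add(530, -1161), Pow(Add(Function('y')(-47), 2276), -1)), -359) = Add(Mul(Add(530, -1161), Pow(Add(1, 2276), -1)), -359) = Add(Mul(-631, Pow(2277, -1)), -359) = Add(Mul(-631, Rational(1, 2277)), -359) = Add(Rational(-631, 2277), -359) = Rational(-818074, 2277)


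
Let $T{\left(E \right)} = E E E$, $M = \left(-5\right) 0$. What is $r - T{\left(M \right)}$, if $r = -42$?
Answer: $-42$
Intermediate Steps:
$M = 0$
$T{\left(E \right)} = E^{3}$ ($T{\left(E \right)} = E^{2} E = E^{3}$)
$r - T{\left(M \right)} = -42 - 0^{3} = -42 - 0 = -42 + 0 = -42$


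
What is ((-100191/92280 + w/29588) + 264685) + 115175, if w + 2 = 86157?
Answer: 86430614653541/227531720 ≈ 3.7986e+5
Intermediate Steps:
w = 86155 (w = -2 + 86157 = 86155)
((-100191/92280 + w/29588) + 264685) + 115175 = ((-100191/92280 + 86155/29588) + 264685) + 115175 = ((-100191*1/92280 + 86155*(1/29588)) + 264685) + 115175 = ((-33397/30760 + 86155/29588) + 264685) + 115175 = (415494341/227531720 + 264685) + 115175 = 60224648802541/227531720 + 115175 = 86430614653541/227531720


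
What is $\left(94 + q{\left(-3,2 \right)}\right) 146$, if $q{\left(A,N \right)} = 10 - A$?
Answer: $15622$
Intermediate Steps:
$\left(94 + q{\left(-3,2 \right)}\right) 146 = \left(94 + \left(10 - -3\right)\right) 146 = \left(94 + \left(10 + 3\right)\right) 146 = \left(94 + 13\right) 146 = 107 \cdot 146 = 15622$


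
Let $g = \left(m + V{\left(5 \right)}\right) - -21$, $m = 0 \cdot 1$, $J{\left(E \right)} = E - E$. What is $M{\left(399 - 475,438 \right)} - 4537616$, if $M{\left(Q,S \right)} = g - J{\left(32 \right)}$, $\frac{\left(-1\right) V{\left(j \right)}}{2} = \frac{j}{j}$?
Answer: $-4537597$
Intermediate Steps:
$V{\left(j \right)} = -2$ ($V{\left(j \right)} = - 2 \frac{j}{j} = \left(-2\right) 1 = -2$)
$J{\left(E \right)} = 0$
$m = 0$
$g = 19$ ($g = \left(0 - 2\right) - -21 = -2 + 21 = 19$)
$M{\left(Q,S \right)} = 19$ ($M{\left(Q,S \right)} = 19 - 0 = 19 + 0 = 19$)
$M{\left(399 - 475,438 \right)} - 4537616 = 19 - 4537616 = -4537597$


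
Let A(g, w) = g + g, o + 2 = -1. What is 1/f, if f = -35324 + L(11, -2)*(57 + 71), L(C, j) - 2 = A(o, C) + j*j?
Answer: -1/35324 ≈ -2.8309e-5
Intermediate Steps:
o = -3 (o = -2 - 1 = -3)
A(g, w) = 2*g
L(C, j) = -4 + j² (L(C, j) = 2 + (2*(-3) + j*j) = 2 + (-6 + j²) = -4 + j²)
f = -35324 (f = -35324 + (-4 + (-2)²)*(57 + 71) = -35324 + (-4 + 4)*128 = -35324 + 0*128 = -35324 + 0 = -35324)
1/f = 1/(-35324) = -1/35324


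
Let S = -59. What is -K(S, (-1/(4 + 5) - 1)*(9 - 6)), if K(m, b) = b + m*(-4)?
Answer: -698/3 ≈ -232.67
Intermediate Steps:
K(m, b) = b - 4*m
-K(S, (-1/(4 + 5) - 1)*(9 - 6)) = -((-1/(4 + 5) - 1)*(9 - 6) - 4*(-59)) = -((-1/9 - 1)*3 + 236) = -(((⅑)*(-1) - 1)*3 + 236) = -((-⅑ - 1)*3 + 236) = -(-10/9*3 + 236) = -(-10/3 + 236) = -1*698/3 = -698/3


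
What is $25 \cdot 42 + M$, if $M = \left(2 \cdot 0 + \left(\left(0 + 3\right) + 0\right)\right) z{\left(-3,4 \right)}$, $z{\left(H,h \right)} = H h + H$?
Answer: $1005$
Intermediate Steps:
$z{\left(H,h \right)} = H + H h$
$M = -45$ ($M = \left(2 \cdot 0 + \left(\left(0 + 3\right) + 0\right)\right) \left(- 3 \left(1 + 4\right)\right) = \left(0 + \left(3 + 0\right)\right) \left(\left(-3\right) 5\right) = \left(0 + 3\right) \left(-15\right) = 3 \left(-15\right) = -45$)
$25 \cdot 42 + M = 25 \cdot 42 - 45 = 1050 - 45 = 1005$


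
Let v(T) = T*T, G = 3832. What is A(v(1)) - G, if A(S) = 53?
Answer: -3779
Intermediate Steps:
v(T) = T²
A(v(1)) - G = 53 - 1*3832 = 53 - 3832 = -3779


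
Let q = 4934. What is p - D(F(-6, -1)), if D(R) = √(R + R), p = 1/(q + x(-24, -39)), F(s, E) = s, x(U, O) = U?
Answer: 1/4910 - 2*I*√3 ≈ 0.00020367 - 3.4641*I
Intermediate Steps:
p = 1/4910 (p = 1/(4934 - 24) = 1/4910 ≈ 0.00020367)
D(R) = √2*√R (D(R) = √(2*R) = √2*√R)
p - D(F(-6, -1)) = 1/4910 - √2*√(-6) = 1/4910 - √2*I*√6 = 1/4910 - 2*I*√3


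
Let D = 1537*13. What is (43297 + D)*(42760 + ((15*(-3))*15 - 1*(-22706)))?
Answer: 4099844898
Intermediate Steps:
D = 19981
(43297 + D)*(42760 + ((15*(-3))*15 - 1*(-22706))) = (43297 + 19981)*(42760 + ((15*(-3))*15 - 1*(-22706))) = 63278*(42760 + (-45*15 + 22706)) = 63278*(42760 + (-675 + 22706)) = 63278*(42760 + 22031) = 63278*64791 = 4099844898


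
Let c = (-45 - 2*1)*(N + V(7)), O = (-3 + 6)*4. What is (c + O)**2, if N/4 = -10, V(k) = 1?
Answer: 3404025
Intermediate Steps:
N = -40 (N = 4*(-10) = -40)
O = 12 (O = 3*4 = 12)
c = 1833 (c = (-45 - 2*1)*(-40 + 1) = (-45 - 2)*(-39) = -47*(-39) = 1833)
(c + O)**2 = (1833 + 12)**2 = 1845**2 = 3404025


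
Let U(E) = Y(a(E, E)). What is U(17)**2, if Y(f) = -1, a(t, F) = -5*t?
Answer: 1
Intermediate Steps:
U(E) = -1
U(17)**2 = (-1)**2 = 1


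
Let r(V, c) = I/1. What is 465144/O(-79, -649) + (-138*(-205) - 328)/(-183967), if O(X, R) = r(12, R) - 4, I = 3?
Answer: -2087101810/4487 ≈ -4.6514e+5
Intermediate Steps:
r(V, c) = 3 (r(V, c) = 3/1 = 3*1 = 3)
O(X, R) = -1 (O(X, R) = 3 - 4 = -1)
465144/O(-79, -649) + (-138*(-205) - 328)/(-183967) = 465144/(-1) + (-138*(-205) - 328)/(-183967) = 465144*(-1) + (28290 - 328)*(-1/183967) = -465144 + 27962*(-1/183967) = -465144 - 682/4487 = -2087101810/4487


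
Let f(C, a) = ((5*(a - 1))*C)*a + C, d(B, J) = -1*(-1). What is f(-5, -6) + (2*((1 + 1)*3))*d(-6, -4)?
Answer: -1043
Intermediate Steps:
d(B, J) = 1
f(C, a) = C + C*a*(-5 + 5*a) (f(C, a) = ((5*(-1 + a))*C)*a + C = ((-5 + 5*a)*C)*a + C = (C*(-5 + 5*a))*a + C = C*a*(-5 + 5*a) + C = C + C*a*(-5 + 5*a))
f(-5, -6) + (2*((1 + 1)*3))*d(-6, -4) = -5*(1 - 5*(-6) + 5*(-6)**2) + (2*((1 + 1)*3))*1 = -5*(1 + 30 + 5*36) + (2*(2*3))*1 = -5*(1 + 30 + 180) + (2*6)*1 = -5*211 + 12*1 = -1055 + 12 = -1043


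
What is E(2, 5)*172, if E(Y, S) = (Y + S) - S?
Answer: 344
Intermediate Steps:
E(Y, S) = Y (E(Y, S) = (S + Y) - S = Y)
E(2, 5)*172 = 2*172 = 344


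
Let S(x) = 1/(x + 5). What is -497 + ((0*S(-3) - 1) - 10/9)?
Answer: -4492/9 ≈ -499.11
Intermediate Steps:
S(x) = 1/(5 + x)
-497 + ((0*S(-3) - 1) - 10/9) = -497 + ((0/(5 - 3) - 1) - 10/9) = -497 + ((0/2 - 1) + (⅑)*(-10)) = -497 + ((0*(½) - 1) - 10/9) = -497 + ((0 - 1) - 10/9) = -497 + (-1 - 10/9) = -497 - 19/9 = -4492/9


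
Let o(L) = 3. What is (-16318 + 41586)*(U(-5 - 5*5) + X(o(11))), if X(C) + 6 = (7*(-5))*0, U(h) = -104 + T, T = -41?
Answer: -3815468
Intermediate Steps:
U(h) = -145 (U(h) = -104 - 41 = -145)
X(C) = -6 (X(C) = -6 + (7*(-5))*0 = -6 - 35*0 = -6 + 0 = -6)
(-16318 + 41586)*(U(-5 - 5*5) + X(o(11))) = (-16318 + 41586)*(-145 - 6) = 25268*(-151) = -3815468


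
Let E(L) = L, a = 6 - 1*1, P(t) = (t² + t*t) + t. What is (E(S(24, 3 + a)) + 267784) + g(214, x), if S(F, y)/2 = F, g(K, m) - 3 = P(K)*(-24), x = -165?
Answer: -1935509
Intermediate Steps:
P(t) = t + 2*t² (P(t) = (t² + t²) + t = 2*t² + t = t + 2*t²)
a = 5 (a = 6 - 1 = 5)
g(K, m) = 3 - 24*K*(1 + 2*K) (g(K, m) = 3 + (K*(1 + 2*K))*(-24) = 3 - 24*K*(1 + 2*K))
S(F, y) = 2*F
(E(S(24, 3 + a)) + 267784) + g(214, x) = (2*24 + 267784) + (3 - 48*214² - 24*214) = (48 + 267784) + (3 - 48*45796 - 5136) = 267832 + (3 - 2198208 - 5136) = 267832 - 2203341 = -1935509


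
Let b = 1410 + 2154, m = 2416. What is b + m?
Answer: 5980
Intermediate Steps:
b = 3564
b + m = 3564 + 2416 = 5980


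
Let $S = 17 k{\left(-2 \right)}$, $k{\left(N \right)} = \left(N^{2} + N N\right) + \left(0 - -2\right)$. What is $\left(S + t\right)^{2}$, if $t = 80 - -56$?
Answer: $93636$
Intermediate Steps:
$t = 136$ ($t = 80 + 56 = 136$)
$k{\left(N \right)} = 2 + 2 N^{2}$ ($k{\left(N \right)} = \left(N^{2} + N^{2}\right) + \left(0 + 2\right) = 2 N^{2} + 2 = 2 + 2 N^{2}$)
$S = 170$ ($S = 17 \left(2 + 2 \left(-2\right)^{2}\right) = 17 \left(2 + 2 \cdot 4\right) = 17 \left(2 + 8\right) = 17 \cdot 10 = 170$)
$\left(S + t\right)^{2} = \left(170 + 136\right)^{2} = 306^{2} = 93636$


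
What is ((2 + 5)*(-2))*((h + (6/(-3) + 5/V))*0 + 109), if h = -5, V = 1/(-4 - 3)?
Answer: -1526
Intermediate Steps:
V = -⅐ (V = 1/(-7) = -⅐ ≈ -0.14286)
((2 + 5)*(-2))*((h + (6/(-3) + 5/V))*0 + 109) = ((2 + 5)*(-2))*((-5 + (6/(-3) + 5/(-⅐)))*0 + 109) = (7*(-2))*((-5 + (6*(-⅓) + 5*(-7)))*0 + 109) = -14*((-5 + (-2 - 35))*0 + 109) = -14*((-5 - 37)*0 + 109) = -14*(-42*0 + 109) = -14*(0 + 109) = -14*109 = -1526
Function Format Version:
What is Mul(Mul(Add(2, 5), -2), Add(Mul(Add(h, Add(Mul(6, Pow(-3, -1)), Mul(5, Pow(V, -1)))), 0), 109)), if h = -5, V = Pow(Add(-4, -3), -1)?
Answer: -1526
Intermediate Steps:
V = Rational(-1, 7) (V = Pow(-7, -1) = Rational(-1, 7) ≈ -0.14286)
Mul(Mul(Add(2, 5), -2), Add(Mul(Add(h, Add(Mul(6, Pow(-3, -1)), Mul(5, Pow(V, -1)))), 0), 109)) = Mul(Mul(Add(2, 5), -2), Add(Mul(Add(-5, Add(Mul(6, Pow(-3, -1)), Mul(5, Pow(Rational(-1, 7), -1)))), 0), 109)) = Mul(Mul(7, -2), Add(Mul(Add(-5, Add(Mul(6, Rational(-1, 3)), Mul(5, -7))), 0), 109)) = Mul(-14, Add(Mul(Add(-5, Add(-2, -35)), 0), 109)) = Mul(-14, Add(Mul(Add(-5, -37), 0), 109)) = Mul(-14, Add(Mul(-42, 0), 109)) = Mul(-14, Add(0, 109)) = Mul(-14, 109) = -1526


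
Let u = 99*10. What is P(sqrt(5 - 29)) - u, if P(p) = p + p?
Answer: -990 + 4*I*sqrt(6) ≈ -990.0 + 9.798*I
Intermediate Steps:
u = 990
P(p) = 2*p
P(sqrt(5 - 29)) - u = 2*sqrt(5 - 29) - 1*990 = 2*sqrt(-24) - 990 = 2*(2*I*sqrt(6)) - 990 = 4*I*sqrt(6) - 990 = -990 + 4*I*sqrt(6)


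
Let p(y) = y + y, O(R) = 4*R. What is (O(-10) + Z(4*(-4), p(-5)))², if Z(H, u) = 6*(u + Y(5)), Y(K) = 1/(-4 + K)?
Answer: 8836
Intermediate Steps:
p(y) = 2*y
Z(H, u) = 6 + 6*u (Z(H, u) = 6*(u + 1/(-4 + 5)) = 6*(u + 1/1) = 6*(u + 1) = 6*(1 + u) = 6 + 6*u)
(O(-10) + Z(4*(-4), p(-5)))² = (4*(-10) + (6 + 6*(2*(-5))))² = (-40 + (6 + 6*(-10)))² = (-40 + (6 - 60))² = (-40 - 54)² = (-94)² = 8836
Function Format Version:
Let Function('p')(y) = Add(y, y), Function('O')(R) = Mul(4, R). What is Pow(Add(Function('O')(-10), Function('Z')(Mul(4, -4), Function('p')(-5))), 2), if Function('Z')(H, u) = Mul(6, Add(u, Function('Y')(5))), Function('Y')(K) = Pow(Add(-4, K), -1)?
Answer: 8836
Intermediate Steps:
Function('p')(y) = Mul(2, y)
Function('Z')(H, u) = Add(6, Mul(6, u)) (Function('Z')(H, u) = Mul(6, Add(u, Pow(Add(-4, 5), -1))) = Mul(6, Add(u, Pow(1, -1))) = Mul(6, Add(u, 1)) = Mul(6, Add(1, u)) = Add(6, Mul(6, u)))
Pow(Add(Function('O')(-10), Function('Z')(Mul(4, -4), Function('p')(-5))), 2) = Pow(Add(Mul(4, -10), Add(6, Mul(6, Mul(2, -5)))), 2) = Pow(Add(-40, Add(6, Mul(6, -10))), 2) = Pow(Add(-40, Add(6, -60)), 2) = Pow(Add(-40, -54), 2) = Pow(-94, 2) = 8836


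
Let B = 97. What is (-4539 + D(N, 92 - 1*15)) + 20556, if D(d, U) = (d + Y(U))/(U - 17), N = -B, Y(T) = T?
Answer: 48050/3 ≈ 16017.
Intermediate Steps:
N = -97 (N = -1*97 = -97)
D(d, U) = (U + d)/(-17 + U) (D(d, U) = (d + U)/(U - 17) = (U + d)/(-17 + U))
(-4539 + D(N, 92 - 1*15)) + 20556 = (-4539 + ((92 - 1*15) - 97)/(-17 + (92 - 1*15))) + 20556 = (-4539 + ((92 - 15) - 97)/(-17 + (92 - 15))) + 20556 = (-4539 + (77 - 97)/(-17 + 77)) + 20556 = (-4539 - 20/60) + 20556 = (-4539 + (1/60)*(-20)) + 20556 = (-4539 - 1/3) + 20556 = -13618/3 + 20556 = 48050/3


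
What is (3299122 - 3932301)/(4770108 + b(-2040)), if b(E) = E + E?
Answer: -633179/4766028 ≈ -0.13285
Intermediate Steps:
b(E) = 2*E
(3299122 - 3932301)/(4770108 + b(-2040)) = (3299122 - 3932301)/(4770108 + 2*(-2040)) = -633179/(4770108 - 4080) = -633179/4766028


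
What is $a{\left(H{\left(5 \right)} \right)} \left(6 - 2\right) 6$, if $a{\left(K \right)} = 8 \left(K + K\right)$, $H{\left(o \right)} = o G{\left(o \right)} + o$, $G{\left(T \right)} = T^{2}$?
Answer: $49920$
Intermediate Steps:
$H{\left(o \right)} = o + o^{3}$ ($H{\left(o \right)} = o o^{2} + o = o^{3} + o = o + o^{3}$)
$a{\left(K \right)} = 16 K$ ($a{\left(K \right)} = 8 \cdot 2 K = 16 K$)
$a{\left(H{\left(5 \right)} \right)} \left(6 - 2\right) 6 = 16 \left(5 + 5^{3}\right) \left(6 - 2\right) 6 = 16 \left(5 + 125\right) 4 \cdot 6 = 16 \cdot 130 \cdot 24 = 2080 \cdot 24 = 49920$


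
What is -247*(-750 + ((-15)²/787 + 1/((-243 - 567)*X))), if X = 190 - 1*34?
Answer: 1416555635953/7649640 ≈ 1.8518e+5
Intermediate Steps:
X = 156 (X = 190 - 34 = 156)
-247*(-750 + ((-15)²/787 + 1/((-243 - 567)*X))) = -247*(-750 + ((-15)²/787 + 1/(-243 - 567*156))) = -247*(-750 + (225*(1/787) + (1/156)/(-810))) = -247*(-750 + (225/787 - 1/810*1/156)) = -247*(-750 + (225/787 - 1/126360)) = -247*(-750 + 28430213/99445320) = -247*(-74555559787/99445320) = 1416555635953/7649640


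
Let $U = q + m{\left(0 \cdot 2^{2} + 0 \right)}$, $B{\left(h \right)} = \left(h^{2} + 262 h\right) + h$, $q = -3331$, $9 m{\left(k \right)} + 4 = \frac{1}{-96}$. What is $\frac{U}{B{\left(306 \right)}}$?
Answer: $- \frac{2878369}{150434496} \approx -0.019134$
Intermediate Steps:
$m{\left(k \right)} = - \frac{385}{864}$ ($m{\left(k \right)} = - \frac{4}{9} + \frac{1}{9 \left(-96\right)} = - \frac{4}{9} + \frac{1}{9} \left(- \frac{1}{96}\right) = - \frac{4}{9} - \frac{1}{864} = - \frac{385}{864}$)
$B{\left(h \right)} = h^{2} + 263 h$
$U = - \frac{2878369}{864}$ ($U = -3331 - \frac{385}{864} = - \frac{2878369}{864} \approx -3331.4$)
$\frac{U}{B{\left(306 \right)}} = - \frac{2878369}{864 \cdot 306 \left(263 + 306\right)} = - \frac{2878369}{864 \cdot 306 \cdot 569} = - \frac{2878369}{864 \cdot 174114} = \left(- \frac{2878369}{864}\right) \frac{1}{174114} = - \frac{2878369}{150434496}$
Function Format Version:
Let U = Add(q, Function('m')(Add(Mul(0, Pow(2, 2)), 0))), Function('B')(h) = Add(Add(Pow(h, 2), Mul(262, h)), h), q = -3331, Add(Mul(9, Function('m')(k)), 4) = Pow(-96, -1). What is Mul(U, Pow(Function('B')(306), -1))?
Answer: Rational(-2878369, 150434496) ≈ -0.019134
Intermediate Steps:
Function('m')(k) = Rational(-385, 864) (Function('m')(k) = Add(Rational(-4, 9), Mul(Rational(1, 9), Pow(-96, -1))) = Add(Rational(-4, 9), Mul(Rational(1, 9), Rational(-1, 96))) = Add(Rational(-4, 9), Rational(-1, 864)) = Rational(-385, 864))
Function('B')(h) = Add(Pow(h, 2), Mul(263, h))
U = Rational(-2878369, 864) (U = Add(-3331, Rational(-385, 864)) = Rational(-2878369, 864) ≈ -3331.4)
Mul(U, Pow(Function('B')(306), -1)) = Mul(Rational(-2878369, 864), Pow(Mul(306, Add(263, 306)), -1)) = Mul(Rational(-2878369, 864), Pow(Mul(306, 569), -1)) = Mul(Rational(-2878369, 864), Pow(174114, -1)) = Mul(Rational(-2878369, 864), Rational(1, 174114)) = Rational(-2878369, 150434496)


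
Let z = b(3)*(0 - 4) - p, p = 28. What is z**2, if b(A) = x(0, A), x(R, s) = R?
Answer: 784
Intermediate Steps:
b(A) = 0
z = -28 (z = 0*(0 - 4) - 1*28 = 0*(-4) - 28 = 0 - 28 = -28)
z**2 = (-28)**2 = 784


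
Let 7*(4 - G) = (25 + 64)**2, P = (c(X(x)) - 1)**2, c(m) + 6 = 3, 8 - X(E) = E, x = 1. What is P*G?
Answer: -126288/7 ≈ -18041.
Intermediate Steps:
X(E) = 8 - E
c(m) = -3 (c(m) = -6 + 3 = -3)
P = 16 (P = (-3 - 1)**2 = (-4)**2 = 16)
G = -7893/7 (G = 4 - (25 + 64)**2/7 = 4 - 1/7*89**2 = 4 - 1/7*7921 = 4 - 7921/7 = -7893/7 ≈ -1127.6)
P*G = 16*(-7893/7) = -126288/7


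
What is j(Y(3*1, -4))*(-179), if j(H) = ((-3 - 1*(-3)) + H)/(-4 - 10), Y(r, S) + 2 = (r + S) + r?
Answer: 0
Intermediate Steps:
Y(r, S) = -2 + S + 2*r (Y(r, S) = -2 + ((r + S) + r) = -2 + ((S + r) + r) = -2 + (S + 2*r) = -2 + S + 2*r)
j(H) = -H/14 (j(H) = ((-3 + 3) + H)/(-14) = (0 + H)*(-1/14) = H*(-1/14) = -H/14)
j(Y(3*1, -4))*(-179) = -(-2 - 4 + 2*(3*1))/14*(-179) = -(-2 - 4 + 2*3)/14*(-179) = -(-2 - 4 + 6)/14*(-179) = -1/14*0*(-179) = 0*(-179) = 0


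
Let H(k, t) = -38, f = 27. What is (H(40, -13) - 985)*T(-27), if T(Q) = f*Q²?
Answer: -20135709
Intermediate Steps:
T(Q) = 27*Q²
(H(40, -13) - 985)*T(-27) = (-38 - 985)*(27*(-27)²) = -27621*729 = -1023*19683 = -20135709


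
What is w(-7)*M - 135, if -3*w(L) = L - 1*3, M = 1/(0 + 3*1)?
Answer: -1205/9 ≈ -133.89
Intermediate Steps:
M = ⅓ (M = 1/(0 + 3) = 1/3 = ⅓ ≈ 0.33333)
w(L) = 1 - L/3 (w(L) = -(L - 1*3)/3 = -(L - 3)/3 = -(-3 + L)/3 = 1 - L/3)
w(-7)*M - 135 = (1 - ⅓*(-7))*(⅓) - 135 = (1 + 7/3)*(⅓) - 135 = (10/3)*(⅓) - 135 = 10/9 - 135 = -1205/9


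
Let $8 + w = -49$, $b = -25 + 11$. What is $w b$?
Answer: $798$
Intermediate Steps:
$b = -14$
$w = -57$ ($w = -8 - 49 = -57$)
$w b = \left(-57\right) \left(-14\right) = 798$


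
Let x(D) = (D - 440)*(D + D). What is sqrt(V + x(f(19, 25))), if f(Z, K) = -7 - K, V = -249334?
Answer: I*sqrt(219126) ≈ 468.11*I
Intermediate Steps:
x(D) = 2*D*(-440 + D) (x(D) = (-440 + D)*(2*D) = 2*D*(-440 + D))
sqrt(V + x(f(19, 25))) = sqrt(-249334 + 2*(-7 - 1*25)*(-440 + (-7 - 1*25))) = sqrt(-249334 + 2*(-7 - 25)*(-440 + (-7 - 25))) = sqrt(-249334 + 2*(-32)*(-440 - 32)) = sqrt(-249334 + 2*(-32)*(-472)) = sqrt(-249334 + 30208) = sqrt(-219126) = I*sqrt(219126)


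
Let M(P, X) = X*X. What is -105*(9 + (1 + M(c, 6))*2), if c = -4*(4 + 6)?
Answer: -8715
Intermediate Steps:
c = -40 (c = -4*10 = -40)
M(P, X) = X²
-105*(9 + (1 + M(c, 6))*2) = -105*(9 + (1 + 6²)*2) = -105*(9 + (1 + 36)*2) = -105*(9 + 37*2) = -105*(9 + 74) = -105*83 = -8715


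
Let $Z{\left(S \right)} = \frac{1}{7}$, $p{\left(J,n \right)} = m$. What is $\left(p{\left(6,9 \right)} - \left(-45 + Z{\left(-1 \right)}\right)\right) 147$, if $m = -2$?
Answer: $6300$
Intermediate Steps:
$p{\left(J,n \right)} = -2$
$Z{\left(S \right)} = \frac{1}{7}$
$\left(p{\left(6,9 \right)} - \left(-45 + Z{\left(-1 \right)}\right)\right) 147 = \left(-2 + \left(45 - \frac{1}{7}\right)\right) 147 = \left(-2 + \frac{314}{7}\right) 147 = \frac{300}{7} \cdot 147 = 6300$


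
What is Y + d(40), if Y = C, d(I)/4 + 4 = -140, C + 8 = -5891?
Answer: -6475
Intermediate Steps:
C = -5899 (C = -8 - 5891 = -5899)
d(I) = -576 (d(I) = -16 + 4*(-140) = -16 - 560 = -576)
Y = -5899
Y + d(40) = -5899 - 576 = -6475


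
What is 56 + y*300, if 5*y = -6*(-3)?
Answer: 1136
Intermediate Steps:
y = 18/5 (y = (-6*(-3))/5 = (⅕)*18 = 18/5 ≈ 3.6000)
56 + y*300 = 56 + (18/5)*300 = 56 + 1080 = 1136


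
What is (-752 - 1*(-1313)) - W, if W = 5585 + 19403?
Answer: -24427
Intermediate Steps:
W = 24988
(-752 - 1*(-1313)) - W = (-752 - 1*(-1313)) - 1*24988 = (-752 + 1313) - 24988 = 561 - 24988 = -24427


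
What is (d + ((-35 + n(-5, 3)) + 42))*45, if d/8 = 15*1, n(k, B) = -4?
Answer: 5535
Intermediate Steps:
d = 120 (d = 8*(15*1) = 8*15 = 120)
(d + ((-35 + n(-5, 3)) + 42))*45 = (120 + ((-35 - 4) + 42))*45 = (120 + (-39 + 42))*45 = (120 + 3)*45 = 123*45 = 5535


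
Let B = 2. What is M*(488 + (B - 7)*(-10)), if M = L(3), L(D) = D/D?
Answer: 538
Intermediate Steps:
L(D) = 1
M = 1
M*(488 + (B - 7)*(-10)) = 1*(488 + (2 - 7)*(-10)) = 1*(488 - 5*(-10)) = 1*(488 + 50) = 1*538 = 538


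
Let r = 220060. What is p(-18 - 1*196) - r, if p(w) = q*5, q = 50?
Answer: -219810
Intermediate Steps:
p(w) = 250 (p(w) = 50*5 = 250)
p(-18 - 1*196) - r = 250 - 1*220060 = 250 - 220060 = -219810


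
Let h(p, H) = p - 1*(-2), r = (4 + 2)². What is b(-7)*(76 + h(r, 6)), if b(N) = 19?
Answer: 2166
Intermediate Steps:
r = 36 (r = 6² = 36)
h(p, H) = 2 + p (h(p, H) = p + 2 = 2 + p)
b(-7)*(76 + h(r, 6)) = 19*(76 + (2 + 36)) = 19*(76 + 38) = 19*114 = 2166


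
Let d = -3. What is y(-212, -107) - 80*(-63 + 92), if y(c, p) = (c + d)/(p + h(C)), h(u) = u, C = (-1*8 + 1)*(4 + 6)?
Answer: -410425/177 ≈ -2318.8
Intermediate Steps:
C = -70 (C = (-8 + 1)*10 = -7*10 = -70)
y(c, p) = (-3 + c)/(-70 + p) (y(c, p) = (c - 3)/(p - 70) = (-3 + c)/(-70 + p))
y(-212, -107) - 80*(-63 + 92) = (-3 - 212)/(-70 - 107) - 80*(-63 + 92) = -215/(-177) - 80*29 = -1/177*(-215) - 1*2320 = 215/177 - 2320 = -410425/177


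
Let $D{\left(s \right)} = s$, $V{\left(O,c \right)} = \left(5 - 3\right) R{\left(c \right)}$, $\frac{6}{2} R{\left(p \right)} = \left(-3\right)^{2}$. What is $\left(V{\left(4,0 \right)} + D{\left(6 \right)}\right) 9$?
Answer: $108$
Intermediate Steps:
$R{\left(p \right)} = 3$ ($R{\left(p \right)} = \frac{\left(-3\right)^{2}}{3} = \frac{1}{3} \cdot 9 = 3$)
$V{\left(O,c \right)} = 6$ ($V{\left(O,c \right)} = \left(5 - 3\right) 3 = 2 \cdot 3 = 6$)
$\left(V{\left(4,0 \right)} + D{\left(6 \right)}\right) 9 = \left(6 + 6\right) 9 = 12 \cdot 9 = 108$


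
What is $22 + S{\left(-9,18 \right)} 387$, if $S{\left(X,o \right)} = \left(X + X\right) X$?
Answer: $62716$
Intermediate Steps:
$S{\left(X,o \right)} = 2 X^{2}$ ($S{\left(X,o \right)} = 2 X X = 2 X^{2}$)
$22 + S{\left(-9,18 \right)} 387 = 22 + 2 \left(-9\right)^{2} \cdot 387 = 22 + 2 \cdot 81 \cdot 387 = 22 + 162 \cdot 387 = 22 + 62694 = 62716$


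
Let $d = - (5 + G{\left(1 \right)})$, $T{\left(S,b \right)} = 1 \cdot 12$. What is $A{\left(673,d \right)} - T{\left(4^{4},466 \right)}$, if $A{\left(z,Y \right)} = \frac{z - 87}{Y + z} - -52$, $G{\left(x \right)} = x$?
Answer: $\frac{27266}{667} \approx 40.879$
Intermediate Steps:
$T{\left(S,b \right)} = 12$
$d = -6$ ($d = - (5 + 1) = \left(-1\right) 6 = -6$)
$A{\left(z,Y \right)} = 52 + \frac{-87 + z}{Y + z}$ ($A{\left(z,Y \right)} = \frac{-87 + z}{Y + z} + 52 = 52 + \frac{-87 + z}{Y + z}$)
$A{\left(673,d \right)} - T{\left(4^{4},466 \right)} = \frac{-87 + 52 \left(-6\right) + 53 \cdot 673}{-6 + 673} - 12 = \frac{-87 - 312 + 35669}{667} - 12 = \frac{1}{667} \cdot 35270 - 12 = \frac{35270}{667} - 12 = \frac{27266}{667}$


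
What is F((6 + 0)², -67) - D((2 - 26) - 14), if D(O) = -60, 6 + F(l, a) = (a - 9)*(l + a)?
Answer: 2410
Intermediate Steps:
F(l, a) = -6 + (-9 + a)*(a + l) (F(l, a) = -6 + (a - 9)*(l + a) = -6 + (-9 + a)*(a + l))
F((6 + 0)², -67) - D((2 - 26) - 14) = (-6 + (-67)² - 9*(-67) - 9*(6 + 0)² - 67*(6 + 0)²) - 1*(-60) = (-6 + 4489 + 603 - 9*6² - 67*6²) + 60 = (-6 + 4489 + 603 - 9*36 - 67*36) + 60 = (-6 + 4489 + 603 - 324 - 2412) + 60 = 2350 + 60 = 2410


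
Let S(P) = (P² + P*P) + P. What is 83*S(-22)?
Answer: 78518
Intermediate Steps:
S(P) = P + 2*P² (S(P) = (P² + P²) + P = 2*P² + P = P + 2*P²)
83*S(-22) = 83*(-22*(1 + 2*(-22))) = 83*(-22*(1 - 44)) = 83*(-22*(-43)) = 83*946 = 78518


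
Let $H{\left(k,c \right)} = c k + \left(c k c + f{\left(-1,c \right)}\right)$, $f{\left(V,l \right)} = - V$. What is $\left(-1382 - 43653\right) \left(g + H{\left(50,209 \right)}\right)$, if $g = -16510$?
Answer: $-98085824685$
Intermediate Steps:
$H{\left(k,c \right)} = 1 + c k + k c^{2}$ ($H{\left(k,c \right)} = c k + \left(c k c - -1\right) = c k + \left(k c^{2} + 1\right) = c k + \left(1 + k c^{2}\right) = 1 + c k + k c^{2}$)
$\left(-1382 - 43653\right) \left(g + H{\left(50,209 \right)}\right) = \left(-1382 - 43653\right) \left(-16510 + \left(1 + 209 \cdot 50 + 50 \cdot 209^{2}\right)\right) = - 45035 \left(-16510 + \left(1 + 10450 + 50 \cdot 43681\right)\right) = - 45035 \left(-16510 + \left(1 + 10450 + 2184050\right)\right) = - 45035 \left(-16510 + 2194501\right) = \left(-45035\right) 2177991 = -98085824685$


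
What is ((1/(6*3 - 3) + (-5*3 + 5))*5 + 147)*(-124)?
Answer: -36208/3 ≈ -12069.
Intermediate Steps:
((1/(6*3 - 3) + (-5*3 + 5))*5 + 147)*(-124) = ((1/(18 - 3) + (-15 + 5))*5 + 147)*(-124) = ((1/15 - 10)*5 + 147)*(-124) = (-149/15*5 + 147)*(-124) = (-149/3 + 147)*(-124) = (292/3)*(-124) = -36208/3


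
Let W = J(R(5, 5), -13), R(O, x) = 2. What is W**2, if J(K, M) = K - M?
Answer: 225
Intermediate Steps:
W = 15 (W = 2 - 1*(-13) = 2 + 13 = 15)
W**2 = 15**2 = 225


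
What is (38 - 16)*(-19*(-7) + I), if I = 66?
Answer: 4378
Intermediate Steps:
(38 - 16)*(-19*(-7) + I) = (38 - 16)*(-19*(-7) + 66) = 22*(133 + 66) = 22*199 = 4378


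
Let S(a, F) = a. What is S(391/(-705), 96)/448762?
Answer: -391/316377210 ≈ -1.2359e-6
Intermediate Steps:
S(391/(-705), 96)/448762 = (391/(-705))/448762 = (391*(-1/705))*(1/448762) = -391/705*1/448762 = -391/316377210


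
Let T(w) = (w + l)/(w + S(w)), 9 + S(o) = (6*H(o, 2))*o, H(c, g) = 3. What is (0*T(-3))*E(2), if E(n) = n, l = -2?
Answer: 0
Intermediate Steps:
S(o) = -9 + 18*o (S(o) = -9 + (6*3)*o = -9 + 18*o)
T(w) = (-2 + w)/(-9 + 19*w) (T(w) = (w - 2)/(w + (-9 + 18*w)) = (-2 + w)/(-9 + 19*w))
(0*T(-3))*E(2) = (0*((-2 - 3)/(-9 + 19*(-3))))*2 = (0*(-5/(-9 - 57)))*2 = (0*(-5/(-66)))*2 = (0*(-1/66*(-5)))*2 = (0*(5/66))*2 = 0*2 = 0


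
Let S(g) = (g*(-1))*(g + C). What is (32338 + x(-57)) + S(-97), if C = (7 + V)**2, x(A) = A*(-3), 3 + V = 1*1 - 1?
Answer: 24652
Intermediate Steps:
V = -3 (V = -3 + (1*1 - 1) = -3 + (1 - 1) = -3 + 0 = -3)
x(A) = -3*A
C = 16 (C = (7 - 3)**2 = 4**2 = 16)
S(g) = -g*(16 + g) (S(g) = (g*(-1))*(g + 16) = (-g)*(16 + g) = -g*(16 + g))
(32338 + x(-57)) + S(-97) = (32338 - 3*(-57)) - 1*(-97)*(16 - 97) = (32338 + 171) - 1*(-97)*(-81) = 32509 - 7857 = 24652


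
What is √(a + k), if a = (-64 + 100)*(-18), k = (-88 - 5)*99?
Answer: 3*I*√1095 ≈ 99.272*I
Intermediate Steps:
k = -9207 (k = -93*99 = -9207)
a = -648 (a = 36*(-18) = -648)
√(a + k) = √(-648 - 9207) = √(-9855) = 3*I*√1095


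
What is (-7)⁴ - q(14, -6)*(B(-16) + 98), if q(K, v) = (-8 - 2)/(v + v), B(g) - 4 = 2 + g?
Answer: 6983/3 ≈ 2327.7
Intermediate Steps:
B(g) = 6 + g (B(g) = 4 + (2 + g) = 6 + g)
q(K, v) = -5/v (q(K, v) = -10*1/(2*v) = -5/v)
(-7)⁴ - q(14, -6)*(B(-16) + 98) = (-7)⁴ - (-5/(-6))*((6 - 16) + 98) = 2401 - (-5*(-⅙))*(-10 + 98) = 2401 - 5*88/6 = 2401 - 1*220/3 = 2401 - 220/3 = 6983/3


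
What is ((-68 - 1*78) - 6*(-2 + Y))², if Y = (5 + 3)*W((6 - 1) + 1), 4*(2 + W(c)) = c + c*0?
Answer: 12100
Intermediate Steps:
W(c) = -2 + c/4 (W(c) = -2 + (c + c*0)/4 = -2 + (c + 0)/4 = -2 + c/4)
Y = -4 (Y = (5 + 3)*(-2 + ((6 - 1) + 1)/4) = 8*(-2 + (5 + 1)/4) = 8*(-2 + (¼)*6) = 8*(-2 + 3/2) = 8*(-½) = -4)
((-68 - 1*78) - 6*(-2 + Y))² = ((-68 - 1*78) - 6*(-2 - 4))² = ((-68 - 78) - 6*(-6))² = (-146 + 36)² = (-110)² = 12100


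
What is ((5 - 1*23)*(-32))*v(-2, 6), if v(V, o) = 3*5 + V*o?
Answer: 1728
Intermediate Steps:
v(V, o) = 15 + V*o
((5 - 1*23)*(-32))*v(-2, 6) = ((5 - 1*23)*(-32))*(15 - 2*6) = ((5 - 23)*(-32))*(15 - 12) = -18*(-32)*3 = 576*3 = 1728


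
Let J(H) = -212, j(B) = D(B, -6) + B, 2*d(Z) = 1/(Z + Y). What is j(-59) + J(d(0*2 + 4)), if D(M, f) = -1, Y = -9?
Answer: -272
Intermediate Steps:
d(Z) = 1/(2*(-9 + Z)) (d(Z) = 1/(2*(Z - 9)) = 1/(2*(-9 + Z)))
j(B) = -1 + B
j(-59) + J(d(0*2 + 4)) = (-1 - 59) - 212 = -60 - 212 = -272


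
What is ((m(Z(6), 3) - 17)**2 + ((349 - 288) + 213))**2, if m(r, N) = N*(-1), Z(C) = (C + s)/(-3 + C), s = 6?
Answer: 454276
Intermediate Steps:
Z(C) = (6 + C)/(-3 + C) (Z(C) = (C + 6)/(-3 + C) = (6 + C)/(-3 + C))
m(r, N) = -N
((m(Z(6), 3) - 17)**2 + ((349 - 288) + 213))**2 = ((-1*3 - 17)**2 + ((349 - 288) + 213))**2 = ((-3 - 17)**2 + (61 + 213))**2 = ((-20)**2 + 274)**2 = (400 + 274)**2 = 674**2 = 454276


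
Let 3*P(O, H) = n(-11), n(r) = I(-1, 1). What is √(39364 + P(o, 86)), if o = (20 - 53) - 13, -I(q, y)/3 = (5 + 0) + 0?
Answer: √39359 ≈ 198.39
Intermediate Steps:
I(q, y) = -15 (I(q, y) = -3*((5 + 0) + 0) = -3*(5 + 0) = -3*5 = -15)
n(r) = -15
o = -46 (o = -33 - 13 = -46)
P(O, H) = -5 (P(O, H) = (⅓)*(-15) = -5)
√(39364 + P(o, 86)) = √(39364 - 5) = √39359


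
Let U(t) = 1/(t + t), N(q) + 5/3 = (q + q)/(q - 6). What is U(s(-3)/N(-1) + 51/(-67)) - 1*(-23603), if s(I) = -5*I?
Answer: 1066098361/45168 ≈ 23603.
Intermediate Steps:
N(q) = -5/3 + 2*q/(-6 + q) (N(q) = -5/3 + (q + q)/(q - 6) = -5/3 + (2*q)/(-6 + q) = -5/3 + 2*q/(-6 + q))
U(t) = 1/(2*t)
U(s(-3)/N(-1) + 51/(-67)) - 1*(-23603) = 1/(2*((-5*(-3))/(((30 - 1)/(3*(-6 - 1)))) + 51/(-67))) - 1*(-23603) = 1/(2*(15/(((1/3)*29/(-7))) + 51*(-1/67))) + 23603 = 1/(2*(15/(((1/3)*(-1/7)*29)) - 51/67)) + 23603 = 1/(2*(15/(-29/21) - 51/67)) + 23603 = 1/(2*(15*(-21/29) - 51/67)) + 23603 = 1/(2*(-315/29 - 51/67)) + 23603 = 1/(2*(-22584/1943)) + 23603 = (1/2)*(-1943/22584) + 23603 = -1943/45168 + 23603 = 1066098361/45168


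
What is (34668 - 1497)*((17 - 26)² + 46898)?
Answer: 1558340409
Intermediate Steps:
(34668 - 1497)*((17 - 26)² + 46898) = 33171*((-9)² + 46898) = 33171*(81 + 46898) = 33171*46979 = 1558340409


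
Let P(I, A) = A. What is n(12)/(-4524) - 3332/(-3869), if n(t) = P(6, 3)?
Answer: 5020787/5834452 ≈ 0.86054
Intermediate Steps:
n(t) = 3
n(12)/(-4524) - 3332/(-3869) = 3/(-4524) - 3332/(-3869) = 3*(-1/4524) - 3332*(-1/3869) = -1/1508 + 3332/3869 = 5020787/5834452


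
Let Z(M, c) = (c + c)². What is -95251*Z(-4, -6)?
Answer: -13716144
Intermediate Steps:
Z(M, c) = 4*c² (Z(M, c) = (2*c)² = 4*c²)
-95251*Z(-4, -6) = -381004*(-6)² = -381004*36 = -95251*144 = -13716144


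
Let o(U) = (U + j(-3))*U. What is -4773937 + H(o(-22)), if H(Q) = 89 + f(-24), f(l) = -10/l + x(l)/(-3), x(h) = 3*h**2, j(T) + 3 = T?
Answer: -57293083/12 ≈ -4.7744e+6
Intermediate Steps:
j(T) = -3 + T
f(l) = -l**2 - 10/l (f(l) = -10/l + (3*l**2)/(-3) = -10/l + (3*l**2)*(-1/3) = -10/l - l**2 = -l**2 - 10/l)
o(U) = U*(-6 + U) (o(U) = (U + (-3 - 3))*U = (U - 6)*U = (-6 + U)*U = U*(-6 + U))
H(Q) = -5839/12 (H(Q) = 89 + (-10 - 1*(-24)**3)/(-24) = 89 - (-10 - 1*(-13824))/24 = 89 - (-10 + 13824)/24 = 89 - 1/24*13814 = 89 - 6907/12 = -5839/12)
-4773937 + H(o(-22)) = -4773937 - 5839/12 = -57293083/12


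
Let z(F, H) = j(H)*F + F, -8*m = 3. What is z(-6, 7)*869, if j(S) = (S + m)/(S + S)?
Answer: -430155/56 ≈ -7681.3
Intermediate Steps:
m = -3/8 (m = -⅛*3 = -3/8 ≈ -0.37500)
j(S) = (-3/8 + S)/(2*S) (j(S) = (S - 3/8)/(S + S) = (-3/8 + S)/((2*S)) = (-3/8 + S)*(1/(2*S)) = (-3/8 + S)/(2*S))
z(F, H) = F + F*(-3 + 8*H)/(16*H) (z(F, H) = ((-3 + 8*H)/(16*H))*F + F = F*(-3 + 8*H)/(16*H) + F = F + F*(-3 + 8*H)/(16*H))
z(-6, 7)*869 = ((3/16)*(-6)*(-1 + 8*7)/7)*869 = ((3/16)*(-6)*(⅐)*(-1 + 56))*869 = ((3/16)*(-6)*(⅐)*55)*869 = -495/56*869 = -430155/56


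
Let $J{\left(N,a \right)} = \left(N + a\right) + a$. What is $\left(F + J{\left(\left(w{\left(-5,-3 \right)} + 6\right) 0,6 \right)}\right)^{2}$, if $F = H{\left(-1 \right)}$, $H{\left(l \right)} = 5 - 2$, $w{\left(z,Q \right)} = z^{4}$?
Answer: $225$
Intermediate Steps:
$H{\left(l \right)} = 3$ ($H{\left(l \right)} = 5 - 2 = 3$)
$F = 3$
$J{\left(N,a \right)} = N + 2 a$
$\left(F + J{\left(\left(w{\left(-5,-3 \right)} + 6\right) 0,6 \right)}\right)^{2} = \left(3 + \left(\left(\left(-5\right)^{4} + 6\right) 0 + 2 \cdot 6\right)\right)^{2} = \left(3 + \left(\left(625 + 6\right) 0 + 12\right)\right)^{2} = \left(3 + \left(631 \cdot 0 + 12\right)\right)^{2} = \left(3 + \left(0 + 12\right)\right)^{2} = \left(3 + 12\right)^{2} = 15^{2} = 225$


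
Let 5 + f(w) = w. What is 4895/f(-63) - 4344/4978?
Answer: -12331351/169252 ≈ -72.858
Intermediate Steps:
f(w) = -5 + w
4895/f(-63) - 4344/4978 = 4895/(-5 - 63) - 4344/4978 = 4895/(-68) - 4344*1/4978 = 4895*(-1/68) - 2172/2489 = -4895/68 - 2172/2489 = -12331351/169252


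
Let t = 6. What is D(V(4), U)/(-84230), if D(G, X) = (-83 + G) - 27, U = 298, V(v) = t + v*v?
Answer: 44/42115 ≈ 0.0010448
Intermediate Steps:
V(v) = 6 + v² (V(v) = 6 + v*v = 6 + v²)
D(G, X) = -110 + G
D(V(4), U)/(-84230) = (-110 + (6 + 4²))/(-84230) = (-110 + (6 + 16))*(-1/84230) = (-110 + 22)*(-1/84230) = -88*(-1/84230) = 44/42115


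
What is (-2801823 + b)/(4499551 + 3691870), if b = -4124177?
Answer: -6926000/8191421 ≈ -0.84552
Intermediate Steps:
(-2801823 + b)/(4499551 + 3691870) = (-2801823 - 4124177)/(4499551 + 3691870) = -6926000/8191421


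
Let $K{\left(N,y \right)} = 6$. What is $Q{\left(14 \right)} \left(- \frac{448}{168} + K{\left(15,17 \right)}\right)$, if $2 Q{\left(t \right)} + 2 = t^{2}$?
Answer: $\frac{970}{3} \approx 323.33$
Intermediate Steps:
$Q{\left(t \right)} = -1 + \frac{t^{2}}{2}$
$Q{\left(14 \right)} \left(- \frac{448}{168} + K{\left(15,17 \right)}\right) = \left(-1 + \frac{14^{2}}{2}\right) \left(- \frac{448}{168} + 6\right) = \left(-1 + \frac{1}{2} \cdot 196\right) \left(\left(-448\right) \frac{1}{168} + 6\right) = \left(-1 + 98\right) \left(- \frac{8}{3} + 6\right) = 97 \cdot \frac{10}{3} = \frac{970}{3}$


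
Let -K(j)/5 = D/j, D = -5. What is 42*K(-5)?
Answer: -210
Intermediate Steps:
K(j) = 25/j (K(j) = -(-25)/j = 25/j)
42*K(-5) = 42*(25/(-5)) = 42*(25*(-1/5)) = 42*(-5) = -210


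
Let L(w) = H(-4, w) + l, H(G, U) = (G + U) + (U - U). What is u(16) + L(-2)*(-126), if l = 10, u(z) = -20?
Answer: -524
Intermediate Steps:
H(G, U) = G + U (H(G, U) = (G + U) + 0 = G + U)
L(w) = 6 + w (L(w) = (-4 + w) + 10 = 6 + w)
u(16) + L(-2)*(-126) = -20 + (6 - 2)*(-126) = -20 + 4*(-126) = -20 - 504 = -524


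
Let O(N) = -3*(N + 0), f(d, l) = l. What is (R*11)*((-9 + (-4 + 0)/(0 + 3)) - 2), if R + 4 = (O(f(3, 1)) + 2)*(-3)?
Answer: 407/3 ≈ 135.67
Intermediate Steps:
O(N) = -3*N
R = -1 (R = -4 + (-3*1 + 2)*(-3) = -4 + (-3 + 2)*(-3) = -4 - 1*(-3) = -4 + 3 = -1)
(R*11)*((-9 + (-4 + 0)/(0 + 3)) - 2) = (-1*11)*((-9 + (-4 + 0)/(0 + 3)) - 2) = -11*((-9 - 4/3) - 2) = -11*(-31/3 - 2) = -11*(-37/3) = 407/3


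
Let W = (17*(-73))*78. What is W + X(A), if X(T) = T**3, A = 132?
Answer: 2203170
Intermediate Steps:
W = -96798 (W = -1241*78 = -96798)
W + X(A) = -96798 + 132**3 = -96798 + 2299968 = 2203170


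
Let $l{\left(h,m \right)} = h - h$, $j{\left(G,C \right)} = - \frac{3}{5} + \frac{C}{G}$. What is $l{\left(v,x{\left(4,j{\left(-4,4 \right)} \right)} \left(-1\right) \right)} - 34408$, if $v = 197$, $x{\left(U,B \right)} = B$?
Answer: $-34408$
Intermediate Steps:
$j{\left(G,C \right)} = - \frac{3}{5} + \frac{C}{G}$ ($j{\left(G,C \right)} = \left(-3\right) \frac{1}{5} + \frac{C}{G} = - \frac{3}{5} + \frac{C}{G}$)
$l{\left(h,m \right)} = 0$
$l{\left(v,x{\left(4,j{\left(-4,4 \right)} \right)} \left(-1\right) \right)} - 34408 = 0 - 34408 = -34408$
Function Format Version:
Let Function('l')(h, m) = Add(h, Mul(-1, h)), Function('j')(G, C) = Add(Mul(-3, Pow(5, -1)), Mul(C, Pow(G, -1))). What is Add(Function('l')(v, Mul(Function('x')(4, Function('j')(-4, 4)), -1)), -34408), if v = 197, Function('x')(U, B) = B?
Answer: -34408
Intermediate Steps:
Function('j')(G, C) = Add(Rational(-3, 5), Mul(C, Pow(G, -1))) (Function('j')(G, C) = Add(Mul(-3, Rational(1, 5)), Mul(C, Pow(G, -1))) = Add(Rational(-3, 5), Mul(C, Pow(G, -1))))
Function('l')(h, m) = 0
Add(Function('l')(v, Mul(Function('x')(4, Function('j')(-4, 4)), -1)), -34408) = Add(0, -34408) = -34408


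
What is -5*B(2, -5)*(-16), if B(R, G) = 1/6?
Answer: 40/3 ≈ 13.333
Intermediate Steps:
B(R, G) = ⅙ (B(R, G) = 1*(⅙) = ⅙)
-5*B(2, -5)*(-16) = -5*⅙*(-16) = -⅚*(-16) = 40/3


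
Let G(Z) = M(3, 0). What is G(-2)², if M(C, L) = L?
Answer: 0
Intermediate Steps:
G(Z) = 0
G(-2)² = 0² = 0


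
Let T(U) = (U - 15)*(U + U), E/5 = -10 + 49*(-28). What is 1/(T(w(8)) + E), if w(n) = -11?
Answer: -1/6338 ≈ -0.00015778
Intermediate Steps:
E = -6910 (E = 5*(-10 + 49*(-28)) = 5*(-10 - 1372) = 5*(-1382) = -6910)
T(U) = 2*U*(-15 + U) (T(U) = (-15 + U)*(2*U) = 2*U*(-15 + U))
1/(T(w(8)) + E) = 1/(2*(-11)*(-15 - 11) - 6910) = 1/(2*(-11)*(-26) - 6910) = 1/(572 - 6910) = 1/(-6338) = -1/6338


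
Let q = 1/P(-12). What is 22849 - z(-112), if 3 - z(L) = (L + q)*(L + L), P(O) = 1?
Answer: 47710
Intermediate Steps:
q = 1 (q = 1/1 = 1)
z(L) = 3 - 2*L*(1 + L) (z(L) = 3 - (L + 1)*(L + L) = 3 - (1 + L)*2*L = 3 - 2*L*(1 + L))
22849 - z(-112) = 22849 - (3 - 2*(-112) - 2*(-112)²) = 22849 - (3 + 224 - 2*12544) = 22849 - (3 + 224 - 25088) = 22849 - 1*(-24861) = 22849 + 24861 = 47710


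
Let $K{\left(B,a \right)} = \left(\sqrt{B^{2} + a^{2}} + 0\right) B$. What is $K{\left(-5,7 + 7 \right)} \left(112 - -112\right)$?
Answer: $- 1120 \sqrt{221} \approx -16650.0$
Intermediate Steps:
$K{\left(B,a \right)} = B \sqrt{B^{2} + a^{2}}$ ($K{\left(B,a \right)} = \sqrt{B^{2} + a^{2}} B = B \sqrt{B^{2} + a^{2}}$)
$K{\left(-5,7 + 7 \right)} \left(112 - -112\right) = - 5 \sqrt{\left(-5\right)^{2} + \left(7 + 7\right)^{2}} \left(112 - -112\right) = - 5 \sqrt{25 + 14^{2}} \left(112 + 112\right) = - 5 \sqrt{25 + 196} \cdot 224 = - 5 \sqrt{221} \cdot 224 = - 1120 \sqrt{221}$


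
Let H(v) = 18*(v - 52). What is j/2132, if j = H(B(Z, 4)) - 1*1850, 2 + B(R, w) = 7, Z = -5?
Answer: -674/533 ≈ -1.2645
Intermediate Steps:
B(R, w) = 5 (B(R, w) = -2 + 7 = 5)
H(v) = -936 + 18*v (H(v) = 18*(-52 + v) = -936 + 18*v)
j = -2696 (j = (-936 + 18*5) - 1*1850 = (-936 + 90) - 1850 = -846 - 1850 = -2696)
j/2132 = -2696/2132 = -2696*1/2132 = -674/533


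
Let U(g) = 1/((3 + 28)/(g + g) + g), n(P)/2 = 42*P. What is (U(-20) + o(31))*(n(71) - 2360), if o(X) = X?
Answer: 92698484/831 ≈ 1.1155e+5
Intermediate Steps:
n(P) = 84*P (n(P) = 2*(42*P) = 84*P)
U(g) = 1/(g + 31/(2*g)) (U(g) = 1/(31/((2*g)) + g) = 1/(31*(1/(2*g)) + g) = 1/(31/(2*g) + g) = 1/(g + 31/(2*g)))
(U(-20) + o(31))*(n(71) - 2360) = (2*(-20)/(31 + 2*(-20)**2) + 31)*(84*71 - 2360) = (2*(-20)/(31 + 2*400) + 31)*(5964 - 2360) = (2*(-20)/(31 + 800) + 31)*3604 = (2*(-20)/831 + 31)*3604 = (2*(-20)*(1/831) + 31)*3604 = (-40/831 + 31)*3604 = (25721/831)*3604 = 92698484/831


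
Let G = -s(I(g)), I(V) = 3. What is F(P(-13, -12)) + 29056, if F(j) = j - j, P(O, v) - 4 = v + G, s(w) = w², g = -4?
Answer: 29056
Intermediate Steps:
G = -9 (G = -1*3² = -1*9 = -9)
P(O, v) = -5 + v (P(O, v) = 4 + (v - 9) = 4 + (-9 + v) = -5 + v)
F(j) = 0
F(P(-13, -12)) + 29056 = 0 + 29056 = 29056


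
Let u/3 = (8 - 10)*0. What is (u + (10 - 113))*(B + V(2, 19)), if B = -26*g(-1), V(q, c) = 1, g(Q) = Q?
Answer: -2781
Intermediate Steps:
u = 0 (u = 3*((8 - 10)*0) = 3*(-2*0) = 3*0 = 0)
B = 26 (B = -26*(-1) = 26)
(u + (10 - 113))*(B + V(2, 19)) = (0 + (10 - 113))*(26 + 1) = (0 - 103)*27 = -103*27 = -2781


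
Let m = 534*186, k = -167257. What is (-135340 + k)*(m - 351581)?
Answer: 76332211429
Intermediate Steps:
m = 99324
(-135340 + k)*(m - 351581) = (-135340 - 167257)*(99324 - 351581) = -302597*(-252257) = 76332211429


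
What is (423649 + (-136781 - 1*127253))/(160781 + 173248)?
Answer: 53205/111343 ≈ 0.47785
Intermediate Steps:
(423649 + (-136781 - 1*127253))/(160781 + 173248) = (423649 + (-136781 - 127253))/334029 = (423649 - 264034)*(1/334029) = 159615*(1/334029) = 53205/111343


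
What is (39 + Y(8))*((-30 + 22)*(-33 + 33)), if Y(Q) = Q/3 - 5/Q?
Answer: 0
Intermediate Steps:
Y(Q) = -5/Q + Q/3 (Y(Q) = Q*(⅓) - 5/Q = Q/3 - 5/Q = -5/Q + Q/3)
(39 + Y(8))*((-30 + 22)*(-33 + 33)) = (39 + (-5/8 + (⅓)*8))*((-30 + 22)*(-33 + 33)) = (39 + (-5*⅛ + 8/3))*(-8*0) = (39 + (-5/8 + 8/3))*0 = (39 + 49/24)*0 = (985/24)*0 = 0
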